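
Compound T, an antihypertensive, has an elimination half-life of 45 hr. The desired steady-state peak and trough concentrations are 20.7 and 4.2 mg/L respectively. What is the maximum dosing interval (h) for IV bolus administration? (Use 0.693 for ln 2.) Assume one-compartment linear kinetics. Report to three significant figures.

k = 0.693 / t½ = 0.693 / 45 = 0.01540 h⁻¹
Between IV bolus doses, concentration decays as C = C₀·e^(−kτ), so C_peak/C_trough = e^(kτ).
τ_max = ln(C_peak/C_trough) / k = ln(20.7/4.2) / 0.01540 = 1.595 / 0.01540 = 103.6 h

104 h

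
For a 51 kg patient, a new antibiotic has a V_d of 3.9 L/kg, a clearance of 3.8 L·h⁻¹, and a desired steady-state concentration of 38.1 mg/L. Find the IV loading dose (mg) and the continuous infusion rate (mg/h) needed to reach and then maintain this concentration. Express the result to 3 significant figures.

(a) 7580 mg; (b) 145 mg/h

Vd = 3.9 L/kg × 51 kg = 198.9 L
Loading: fill Vd to C_target → 198.9 L × 38.1 mg/L = 7578 mg
Maintenance: replace elimination → rate = CL × Css = 3.800 × 38.1 = 144.8 mg/h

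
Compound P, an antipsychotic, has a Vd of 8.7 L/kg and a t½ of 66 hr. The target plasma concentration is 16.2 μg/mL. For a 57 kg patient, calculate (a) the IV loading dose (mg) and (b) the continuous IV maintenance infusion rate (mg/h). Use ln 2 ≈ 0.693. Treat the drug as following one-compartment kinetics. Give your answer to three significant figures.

Vd(total) = 57 kg × 8.7 L/kg = 495.9 L
LD = Vd × C = 495.9 × 16.2 = 8034 mg
CL = 0.693 × Vd / t½ = 0.693 × 495.9 / 66 = 5.207 L/h
Infusion rate = CL × Css = 5.207 × 16.2 = 84.35 mg/h

(a) 8030 mg; (b) 84.4 mg/h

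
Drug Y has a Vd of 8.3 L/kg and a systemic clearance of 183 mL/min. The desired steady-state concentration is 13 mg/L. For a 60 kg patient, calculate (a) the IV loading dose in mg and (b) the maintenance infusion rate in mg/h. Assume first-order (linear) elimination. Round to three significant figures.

(a) 6470 mg; (b) 143 mg/h

Vd = 8.3 L/kg × 60 kg = 498.0 L
LD = Vd · C_target = 498.0 × 13 = 6474 mg
Convert clearance: 183 mL/min × 60 min/h ÷ 1000 mL/L = 10.98 L/h
Infusion rate = 10.98 L/h × 13 mg/L = 142.7 mg/h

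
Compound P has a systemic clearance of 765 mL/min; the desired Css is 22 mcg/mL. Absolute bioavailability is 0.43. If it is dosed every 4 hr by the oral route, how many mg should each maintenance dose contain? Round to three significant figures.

9390 mg

CL = 765 mL/min × 60/1000 = 45.90 L/h
At steady state, dose per interval replaces the amount cleared in that interval: F·D/τ = CL·Css.
D = CL × Css × τ / F = 45.90 × 22 × 4 / 0.43 = 9393 mg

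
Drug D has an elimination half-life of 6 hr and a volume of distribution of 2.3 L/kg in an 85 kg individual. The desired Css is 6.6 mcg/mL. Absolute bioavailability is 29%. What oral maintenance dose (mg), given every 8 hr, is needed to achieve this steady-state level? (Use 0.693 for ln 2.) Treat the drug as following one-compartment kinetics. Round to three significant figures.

Total Vd = 2.3 × 85 = 195.5 L
CL = 0.693 × Vd / t½ = 0.693 × 195.5 / 6 = 22.58 L/h
D = CL × Css × τ / F = 22.58 × 6.6 × 8 / 0.29 = 4111 mg

4110 mg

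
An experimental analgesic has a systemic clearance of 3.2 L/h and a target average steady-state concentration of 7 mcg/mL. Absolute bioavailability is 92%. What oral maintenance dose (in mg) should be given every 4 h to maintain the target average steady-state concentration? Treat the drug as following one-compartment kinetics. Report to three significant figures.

D = CL × Css × τ / F = 3.200 × 7 × 4 / 0.92 = 97.39 mg

97.4 mg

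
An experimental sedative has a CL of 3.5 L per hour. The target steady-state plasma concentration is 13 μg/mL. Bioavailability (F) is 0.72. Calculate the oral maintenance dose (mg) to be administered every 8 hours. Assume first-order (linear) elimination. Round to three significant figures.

506 mg

D = CL × Css × τ / F = 3.500 × 13 × 8 / 0.72 = 505.6 mg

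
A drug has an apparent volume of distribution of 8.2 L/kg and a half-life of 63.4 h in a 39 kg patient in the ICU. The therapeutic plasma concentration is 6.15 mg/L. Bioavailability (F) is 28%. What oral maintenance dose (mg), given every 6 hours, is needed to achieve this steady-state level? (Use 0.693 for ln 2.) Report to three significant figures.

461 mg

Vd = 8.2 L/kg × 39 kg = 319.8 L
CL = ln 2 · Vd / t½ = 0.693 × 319.8 / 63.4 = 3.496 L/h
D = CL × Css × τ / F = 3.496 × 6.15 × 6 / 0.28 = 460.7 mg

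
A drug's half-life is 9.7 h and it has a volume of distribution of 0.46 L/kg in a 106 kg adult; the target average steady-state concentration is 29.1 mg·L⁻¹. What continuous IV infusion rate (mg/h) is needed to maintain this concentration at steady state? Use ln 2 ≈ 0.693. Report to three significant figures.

Vd = 0.46 L/kg × 106 kg = 48.76 L
k = 0.693/9.7 = 0.07144 h⁻¹, so CL = k·Vd = 0.07144 × 48.76 = 3.483 L/h
Infusion rate = CL × Css = 3.483 × 29.1 = 101.4 mg/h

101 mg/h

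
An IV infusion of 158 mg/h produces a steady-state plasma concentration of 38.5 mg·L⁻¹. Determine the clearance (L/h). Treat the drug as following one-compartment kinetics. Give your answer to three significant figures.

At steady state, infusion rate = CL × Css, so CL = rate / Css.
CL = 158 / 38.5 = 4.104 L/h

4.10 L/h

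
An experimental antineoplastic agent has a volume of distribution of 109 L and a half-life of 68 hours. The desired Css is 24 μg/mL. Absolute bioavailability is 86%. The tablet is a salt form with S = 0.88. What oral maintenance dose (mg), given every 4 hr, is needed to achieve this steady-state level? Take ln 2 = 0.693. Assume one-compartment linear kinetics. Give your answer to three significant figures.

141 mg

CL = 0.693 × Vd / t½ = 0.693 × 109.0 / 68 = 1.111 L/h
D = CL × Css × τ / F / S = 1.111 × 24 × 4 / 0.86 / 0.88 = 140.9 mg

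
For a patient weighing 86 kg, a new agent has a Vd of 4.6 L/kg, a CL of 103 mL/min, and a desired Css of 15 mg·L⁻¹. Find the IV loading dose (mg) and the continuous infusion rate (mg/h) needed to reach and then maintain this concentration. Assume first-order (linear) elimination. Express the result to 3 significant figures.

Total Vd = 4.6 × 86 = 395.6 L
Loading: fill Vd to C_target → 395.6 L × 15 mg/L = 5934 mg
CL = 103 mL/min × 60/1000 = 6.180 L/h
Infusion rate = 6.180 L/h × 15 mg/L = 92.70 mg/h

(a) 5930 mg; (b) 92.7 mg/h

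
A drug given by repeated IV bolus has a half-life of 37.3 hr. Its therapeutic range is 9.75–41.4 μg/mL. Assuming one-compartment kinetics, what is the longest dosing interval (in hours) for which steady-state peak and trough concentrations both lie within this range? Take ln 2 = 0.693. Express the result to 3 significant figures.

k = 0.693 / t½ = 0.693 / 37.3 = 0.01858 h⁻¹
Between IV bolus doses, concentration decays as C = C₀·e^(−kτ), so C_peak/C_trough = e^(kτ).
τ_max = ln(C_peak/C_trough) / k = ln(41.4/9.75) / 0.01858 = 1.446 / 0.01858 = 77.83 h

77.8 h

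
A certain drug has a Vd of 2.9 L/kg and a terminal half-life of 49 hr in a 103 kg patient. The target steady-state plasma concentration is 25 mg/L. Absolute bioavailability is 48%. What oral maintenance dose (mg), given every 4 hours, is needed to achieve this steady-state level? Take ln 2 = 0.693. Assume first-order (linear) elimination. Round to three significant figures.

880 mg

Vd = 2.9 L/kg × 103 kg = 298.7 L
k = 0.693/49 = 0.01414 h⁻¹, so CL = k·Vd = 0.01414 × 298.7 = 4.224 L/h
D = CL × Css × τ / F = 4.224 × 25 × 4 / 0.48 = 880.0 mg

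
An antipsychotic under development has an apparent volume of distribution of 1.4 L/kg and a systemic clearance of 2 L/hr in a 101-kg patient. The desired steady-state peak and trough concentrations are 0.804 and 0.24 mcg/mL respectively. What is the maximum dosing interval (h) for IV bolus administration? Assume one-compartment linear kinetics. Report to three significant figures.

Vd = 1.4 L/kg × 101 kg = 141.4 L
k = CL / Vd = 2.000 / 141.4 = 0.01414 h⁻¹
Between IV bolus doses, concentration decays as C = C₀·e^(−kτ), so C_peak/C_trough = e^(kτ).
τ_max = ln(C_peak/C_trough) / k = ln(0.804/0.24) / 0.01414 = 1.209 / 0.01414 = 85.50 h

85.5 h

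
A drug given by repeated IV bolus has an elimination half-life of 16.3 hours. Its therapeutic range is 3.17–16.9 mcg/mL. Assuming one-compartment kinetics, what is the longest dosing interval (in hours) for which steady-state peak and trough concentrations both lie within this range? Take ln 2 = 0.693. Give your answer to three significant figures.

39.4 h

k = 0.693 / t½ = 0.693 / 16.3 = 0.04252 h⁻¹
Between IV bolus doses, concentration decays as C = C₀·e^(−kτ), so C_peak/C_trough = e^(kτ).
τ_max = ln(C_peak/C_trough) / k = ln(16.9/3.17) / 0.04252 = 1.674 / 0.04252 = 39.37 h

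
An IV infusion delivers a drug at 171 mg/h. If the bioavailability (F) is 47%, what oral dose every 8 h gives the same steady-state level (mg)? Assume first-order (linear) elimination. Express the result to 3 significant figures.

To maintain the same Css, the systemic dosing rate must be unchanged: F·D/τ = infusion rate.
D = rate × τ / F = 171 × 8 / 0.47 = 2911 mg

2910 mg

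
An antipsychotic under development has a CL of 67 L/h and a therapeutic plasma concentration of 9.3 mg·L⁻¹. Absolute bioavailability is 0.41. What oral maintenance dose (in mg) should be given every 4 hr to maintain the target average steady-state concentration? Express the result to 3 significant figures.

At steady state, dose per interval replaces the amount cleared in that interval: F·D/τ = CL·Css.
D = CL × Css × τ / F = 67.00 × 9.3 × 4 / 0.41 = 6079 mg

6080 mg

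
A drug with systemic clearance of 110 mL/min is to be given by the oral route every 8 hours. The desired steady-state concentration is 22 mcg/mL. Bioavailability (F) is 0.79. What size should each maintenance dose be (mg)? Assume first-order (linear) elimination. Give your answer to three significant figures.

1470 mg

Convert clearance: 110 mL/min × 60 min/h ÷ 1000 mL/L = 6.600 L/h
At steady state, dose per interval replaces the amount cleared in that interval: F·D/τ = CL·Css.
D = CL × Css × τ / F = 6.600 × 22 × 8 / 0.79 = 1470 mg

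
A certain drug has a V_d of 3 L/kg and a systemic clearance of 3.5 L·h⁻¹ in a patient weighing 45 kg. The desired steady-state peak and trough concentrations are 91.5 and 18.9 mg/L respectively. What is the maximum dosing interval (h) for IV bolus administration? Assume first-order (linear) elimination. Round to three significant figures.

Vd(total) = 45 kg × 3 L/kg = 135.0 L
k = CL / Vd = 3.500 / 135.0 = 0.02593 h⁻¹
Between IV bolus doses, concentration decays as C = C₀·e^(−kτ), so C_peak/C_trough = e^(kτ).
τ_max = ln(C_peak/C_trough) / k = ln(91.5/18.9) / 0.02593 = 1.577 / 0.02593 = 60.82 h

60.8 h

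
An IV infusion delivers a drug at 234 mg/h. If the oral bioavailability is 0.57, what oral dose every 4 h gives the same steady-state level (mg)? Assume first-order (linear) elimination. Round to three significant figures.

To maintain the same Css, the systemic dosing rate must be unchanged: F·D/τ = infusion rate.
D = rate × τ / F = 234 × 4 / 0.57 = 1642 mg

1640 mg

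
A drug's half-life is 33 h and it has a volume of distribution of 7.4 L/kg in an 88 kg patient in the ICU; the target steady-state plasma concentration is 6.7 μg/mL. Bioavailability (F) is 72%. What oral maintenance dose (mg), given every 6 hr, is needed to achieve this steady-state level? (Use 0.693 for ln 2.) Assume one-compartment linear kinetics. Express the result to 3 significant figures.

764 mg

Total Vd = 7.4 × 88 = 651.2 L
CL = 0.693 × Vd / t½ = 0.693 × 651.2 / 33 = 13.68 L/h
D = CL × Css × τ / F = 13.68 × 6.7 × 6 / 0.72 = 763.8 mg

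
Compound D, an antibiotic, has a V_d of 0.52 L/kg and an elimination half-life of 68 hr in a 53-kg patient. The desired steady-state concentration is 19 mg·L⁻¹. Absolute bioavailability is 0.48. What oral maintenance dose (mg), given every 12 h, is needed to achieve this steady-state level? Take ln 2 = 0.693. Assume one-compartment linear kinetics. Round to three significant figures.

Total Vd = 0.52 × 53 = 27.56 L
k = 0.693/68 = 0.01019 h⁻¹, so CL = k·Vd = 0.01019 × 27.56 = 0.2808 L/h
D = CL × Css × τ / F = 0.2808 × 19 × 12 / 0.48 = 133.4 mg

133 mg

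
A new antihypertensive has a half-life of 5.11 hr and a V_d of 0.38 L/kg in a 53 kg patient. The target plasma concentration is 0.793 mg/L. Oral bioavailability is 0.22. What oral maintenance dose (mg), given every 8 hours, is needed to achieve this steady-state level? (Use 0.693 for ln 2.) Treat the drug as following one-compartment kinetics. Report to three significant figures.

Vd = 0.38 L/kg × 53 kg = 20.14 L
CL = ln 2 · Vd / t½ = 0.693 × 20.14 / 5.11 = 2.731 L/h
D = CL × Css × τ / F = 2.731 × 0.793 × 8 / 0.22 = 78.75 mg

78.8 mg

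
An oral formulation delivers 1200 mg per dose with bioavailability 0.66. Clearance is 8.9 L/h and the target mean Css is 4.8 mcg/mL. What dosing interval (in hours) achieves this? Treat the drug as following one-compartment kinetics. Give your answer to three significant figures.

18.5 h

F·D/τ = CL·Css → τ = F·D / (CL·Css).
τ = 0.66 × 1200 / (8.9 × 4.8) = 18.54 h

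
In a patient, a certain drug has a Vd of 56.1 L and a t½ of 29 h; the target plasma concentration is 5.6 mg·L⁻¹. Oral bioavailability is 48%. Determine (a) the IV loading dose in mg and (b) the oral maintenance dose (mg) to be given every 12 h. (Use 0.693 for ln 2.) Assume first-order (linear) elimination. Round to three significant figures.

(a) 314 mg; (b) 188 mg

LD = Vd × C = 56.10 × 5.6 = 314.2 mg
CL = 0.693 × Vd / t½ = 0.693 × 56.10 / 29 = 1.341 L/h
D = CL × Css × τ / F = 1.341 × 5.6 × 12 / 0.48 = 187.7 mg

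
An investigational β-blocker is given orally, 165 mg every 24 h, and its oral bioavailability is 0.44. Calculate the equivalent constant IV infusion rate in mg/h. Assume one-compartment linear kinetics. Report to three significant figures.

Equivalent systemic input: infusion rate = F·D/τ.
Rate = 0.44 × 165 / 24 = 3.025 mg/h

3.03 mg/h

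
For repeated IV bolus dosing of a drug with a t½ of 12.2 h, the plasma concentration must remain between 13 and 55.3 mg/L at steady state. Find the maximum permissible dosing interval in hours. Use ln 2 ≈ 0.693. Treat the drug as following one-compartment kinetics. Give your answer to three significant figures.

k = 0.693 / t½ = 0.693 / 12.2 = 0.05680 h⁻¹
Between IV bolus doses, concentration decays as C = C₀·e^(−kτ), so C_peak/C_trough = e^(kτ).
τ_max = ln(C_peak/C_trough) / k = ln(55.3/13) / 0.05680 = 1.448 / 0.05680 = 25.49 h

25.5 h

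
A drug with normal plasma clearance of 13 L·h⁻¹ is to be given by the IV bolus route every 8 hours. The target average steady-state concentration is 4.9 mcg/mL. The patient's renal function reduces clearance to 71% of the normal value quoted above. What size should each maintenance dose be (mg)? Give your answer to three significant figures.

362 mg

Patient clearance = 0.71 × 13.00 = 9.230 L/h
D = CL × Css × τ = 9.230 × 4.9 × 8 = 361.8 mg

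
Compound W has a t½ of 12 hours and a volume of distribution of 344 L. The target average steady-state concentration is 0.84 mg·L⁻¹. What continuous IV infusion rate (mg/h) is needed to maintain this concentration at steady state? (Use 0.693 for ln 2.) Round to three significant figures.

16.7 mg/h

k = 0.693/12 = 0.05775 h⁻¹, so CL = k·Vd = 0.05775 × 344.0 = 19.87 L/h
Infusion rate = CL × Css = 19.87 × 0.84 = 16.69 mg/h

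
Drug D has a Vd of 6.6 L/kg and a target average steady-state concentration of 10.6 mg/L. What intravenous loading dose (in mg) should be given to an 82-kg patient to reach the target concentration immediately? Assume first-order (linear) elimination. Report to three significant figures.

5740 mg

Vd = 6.6 L/kg × 82 kg = 541.2 L
LD = Vd × C = 541.2 × 10.60 = 5737 mg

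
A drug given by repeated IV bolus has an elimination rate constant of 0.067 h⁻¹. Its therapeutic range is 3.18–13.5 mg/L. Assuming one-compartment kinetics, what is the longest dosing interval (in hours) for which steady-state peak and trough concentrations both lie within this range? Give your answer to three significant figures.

Between IV bolus doses, concentration decays as C = C₀·e^(−kτ), so C_peak/C_trough = e^(kτ).
τ_max = ln(C_peak/C_trough) / k = ln(13.5/3.18) / 0.06700 = 1.446 / 0.06700 = 21.58 h

21.6 h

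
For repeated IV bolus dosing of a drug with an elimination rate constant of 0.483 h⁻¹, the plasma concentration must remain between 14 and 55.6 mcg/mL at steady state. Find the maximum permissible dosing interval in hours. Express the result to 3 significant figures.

2.86 h

Between IV bolus doses, concentration decays as C = C₀·e^(−kτ), so C_peak/C_trough = e^(kτ).
τ_max = ln(C_peak/C_trough) / k = ln(55.6/14) / 0.4830 = 1.379 / 0.4830 = 2.855 h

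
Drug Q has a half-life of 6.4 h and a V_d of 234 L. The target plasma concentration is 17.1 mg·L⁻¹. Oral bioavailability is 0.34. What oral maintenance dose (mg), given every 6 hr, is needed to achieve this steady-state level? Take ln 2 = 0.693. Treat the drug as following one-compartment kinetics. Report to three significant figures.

7650 mg

CL = ln 2 · Vd / t½ = 0.693 × 234.0 / 6.4 = 25.34 L/h
D = CL × Css × τ / F = 25.34 × 17.1 × 6 / 0.34 = 7647 mg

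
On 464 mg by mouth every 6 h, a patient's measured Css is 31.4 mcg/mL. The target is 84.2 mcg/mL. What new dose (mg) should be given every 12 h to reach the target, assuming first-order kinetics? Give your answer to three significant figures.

With linear kinetics, Css is proportional to dose rate (D/τ) at fixed clearance.
D₂ = D₁ × (Css,target / Css,current) × (τ₂/τ₁) = 464 × (84.2/31.4) × (12/6) = 2488 mg

2490 mg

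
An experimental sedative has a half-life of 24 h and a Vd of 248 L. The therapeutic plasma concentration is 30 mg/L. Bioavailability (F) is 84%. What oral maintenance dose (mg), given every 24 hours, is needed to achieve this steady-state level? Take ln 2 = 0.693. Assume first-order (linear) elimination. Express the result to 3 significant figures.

6140 mg

CL = 0.693 × Vd / t½ = 0.693 × 248.0 / 24 = 7.161 L/h
D = CL × Css × τ / F = 7.161 × 30 × 24 / 0.84 = 6138 mg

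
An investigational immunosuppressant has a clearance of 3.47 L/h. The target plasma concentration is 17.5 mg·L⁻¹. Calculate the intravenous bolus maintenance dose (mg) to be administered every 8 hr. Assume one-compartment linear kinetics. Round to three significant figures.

486 mg

D = CL × Css × τ = 3.470 × 17.5 × 8 = 485.8 mg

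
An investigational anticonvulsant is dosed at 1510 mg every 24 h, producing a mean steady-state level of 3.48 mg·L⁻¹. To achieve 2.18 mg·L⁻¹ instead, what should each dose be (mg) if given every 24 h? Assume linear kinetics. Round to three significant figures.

For first-order elimination, Css ∝ F·D/(CL·τ); F and CL are unchanged, so Css ∝ D/τ.
D₂ = D₁ × (Css,target / Css,current) = 1510 × 2.18/3.48 = 945.9 mg

946 mg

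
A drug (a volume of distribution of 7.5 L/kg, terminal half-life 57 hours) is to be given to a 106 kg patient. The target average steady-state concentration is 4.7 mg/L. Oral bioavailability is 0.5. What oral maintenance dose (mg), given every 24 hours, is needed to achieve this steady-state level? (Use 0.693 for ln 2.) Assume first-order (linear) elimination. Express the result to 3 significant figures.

2180 mg

Vd(total) = 106 kg × 7.5 L/kg = 795.0 L
CL = ln 2 · Vd / t½ = 0.693 × 795.0 / 57 = 9.666 L/h
D = CL × Css × τ / F = 9.666 × 4.7 × 24 / 0.5 = 2181 mg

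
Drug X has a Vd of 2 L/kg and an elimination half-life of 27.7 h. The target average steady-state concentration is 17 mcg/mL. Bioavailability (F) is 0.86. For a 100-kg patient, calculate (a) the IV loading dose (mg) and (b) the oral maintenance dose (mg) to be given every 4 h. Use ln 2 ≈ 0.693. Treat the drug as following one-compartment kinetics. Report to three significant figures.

(a) 3400 mg; (b) 396 mg

Vd(total) = 100 kg × 2 L/kg = 200.0 L
LD = Vd × C = 200.0 × 17 = 3400 mg
CL = 0.693 × Vd / t½ = 0.693 × 200.0 / 27.7 = 5.004 L/h
D = CL × Css × τ / F = 5.004 × 17 × 4 / 0.86 = 395.7 mg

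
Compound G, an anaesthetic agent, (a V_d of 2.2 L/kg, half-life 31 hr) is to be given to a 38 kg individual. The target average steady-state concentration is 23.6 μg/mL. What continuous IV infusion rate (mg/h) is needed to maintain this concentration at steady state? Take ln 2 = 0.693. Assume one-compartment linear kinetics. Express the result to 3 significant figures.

44.1 mg/h

Vd(total) = 38 kg × 2.2 L/kg = 83.60 L
CL = ln 2 · Vd / t½ = 0.693 × 83.60 / 31 = 1.869 L/h
Infusion rate = CL × Css = 1.869 × 23.6 = 44.11 mg/h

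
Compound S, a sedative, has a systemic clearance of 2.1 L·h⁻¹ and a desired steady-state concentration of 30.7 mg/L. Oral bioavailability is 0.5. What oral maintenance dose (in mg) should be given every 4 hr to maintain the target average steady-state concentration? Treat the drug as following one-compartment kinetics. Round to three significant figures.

D = CL × Css × τ / F = 2.100 × 30.7 × 4 / 0.5 = 515.8 mg

516 mg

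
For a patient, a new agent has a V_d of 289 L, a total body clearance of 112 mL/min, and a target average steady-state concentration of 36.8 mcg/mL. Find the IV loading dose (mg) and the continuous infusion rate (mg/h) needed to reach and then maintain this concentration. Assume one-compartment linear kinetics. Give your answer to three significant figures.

Loading dose = Vd × C = 289.0 × 36.8 = 10640 mg
Convert clearance: 112 mL/min × 60 min/h ÷ 1000 mL/L = 6.720 L/h
Maintenance infusion rate = CL × Css = 6.720 × 36.8 = 247.3 mg/h

(a) 10600 mg; (b) 247 mg/h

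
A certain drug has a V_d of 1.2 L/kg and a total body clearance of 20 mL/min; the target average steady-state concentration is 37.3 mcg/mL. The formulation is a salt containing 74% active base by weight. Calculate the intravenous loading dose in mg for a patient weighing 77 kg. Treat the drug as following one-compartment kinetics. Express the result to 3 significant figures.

Vd = 1.2 L/kg × 77 kg = 92.40 L
LD = Vd × C / S = 92.40 × 37.30 / 0.74 = 4657 mg

4660 mg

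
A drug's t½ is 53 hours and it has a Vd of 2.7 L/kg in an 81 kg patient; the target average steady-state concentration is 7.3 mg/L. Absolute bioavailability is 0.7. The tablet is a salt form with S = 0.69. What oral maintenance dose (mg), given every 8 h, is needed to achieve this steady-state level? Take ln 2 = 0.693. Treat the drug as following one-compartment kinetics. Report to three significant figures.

346 mg

Total Vd = 2.7 × 81 = 218.7 L
CL = ln 2 · Vd / t½ = 0.693 × 218.7 / 53 = 2.860 L/h
D = CL × Css × τ / F / S = 2.860 × 7.3 × 8 / 0.7 / 0.69 = 345.8 mg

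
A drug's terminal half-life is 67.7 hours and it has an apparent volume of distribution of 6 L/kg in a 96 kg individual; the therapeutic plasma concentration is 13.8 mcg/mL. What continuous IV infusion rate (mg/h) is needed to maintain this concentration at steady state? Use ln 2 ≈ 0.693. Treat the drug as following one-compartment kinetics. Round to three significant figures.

Total Vd = 6 × 96 = 576.0 L
CL = 0.693 × Vd / t½ = 0.693 × 576.0 / 67.7 = 5.896 L/h
Infusion rate = CL × Css = 5.896 × 13.8 = 81.36 mg/h

81.4 mg/h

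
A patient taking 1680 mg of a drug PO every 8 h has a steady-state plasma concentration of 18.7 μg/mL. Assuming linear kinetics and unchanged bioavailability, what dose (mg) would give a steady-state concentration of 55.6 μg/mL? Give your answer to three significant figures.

With linear kinetics, Css is proportional to dose rate (D/τ) at fixed clearance.
D₂ = D₁ × (Css,target / Css,current) = 1680 × 55.6/18.7 = 4995 mg

5000 mg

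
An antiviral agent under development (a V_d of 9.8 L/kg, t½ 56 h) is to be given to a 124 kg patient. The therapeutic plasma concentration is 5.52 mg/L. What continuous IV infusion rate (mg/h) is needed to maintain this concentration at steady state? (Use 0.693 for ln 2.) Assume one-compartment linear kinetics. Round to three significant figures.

83.0 mg/h

Vd = 9.8 L/kg × 124 kg = 1215 L
k = 0.693/56 = 0.01238 h⁻¹, so CL = k·Vd = 0.01238 × 1215 = 15.04 L/h
Infusion rate = CL × Css = 15.04 × 5.52 = 83.02 mg/h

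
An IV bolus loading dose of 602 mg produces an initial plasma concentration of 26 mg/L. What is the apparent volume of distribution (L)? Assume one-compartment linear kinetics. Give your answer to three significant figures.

23.2 L

Immediately after an IV bolus, C₀ = Dose / Vd, so Vd = Dose / C₀.
Vd = 602 / 26 = 23.15 L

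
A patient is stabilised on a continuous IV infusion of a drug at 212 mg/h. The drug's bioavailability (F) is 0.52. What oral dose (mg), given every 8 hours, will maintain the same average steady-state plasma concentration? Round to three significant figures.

To maintain the same Css, the systemic dosing rate must be unchanged: F·D/τ = infusion rate.
D = rate × τ / F = 212 × 8 / 0.52 = 3262 mg

3260 mg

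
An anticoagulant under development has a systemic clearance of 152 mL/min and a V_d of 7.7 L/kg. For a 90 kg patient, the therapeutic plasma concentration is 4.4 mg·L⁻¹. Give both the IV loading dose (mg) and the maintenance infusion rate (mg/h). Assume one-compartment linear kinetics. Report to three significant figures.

(a) 3050 mg; (b) 40.1 mg/h

Total Vd = 7.7 × 90 = 693.0 L
Loading: fill Vd to C_target → 693.0 L × 4.4 mg/L = 3049 mg
CL = 152 mL/min = 152 × 0.06 = 9.120 L/h
Maintenance infusion rate = CL × Css = 9.120 × 4.4 = 40.13 mg/h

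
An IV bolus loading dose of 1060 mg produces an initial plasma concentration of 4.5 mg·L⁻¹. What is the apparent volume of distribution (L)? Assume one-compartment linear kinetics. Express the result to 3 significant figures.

Immediately after an IV bolus, C₀ = Dose / Vd, so Vd = Dose / C₀.
Vd = 1060 / 4.5 = 235.6 L

236 L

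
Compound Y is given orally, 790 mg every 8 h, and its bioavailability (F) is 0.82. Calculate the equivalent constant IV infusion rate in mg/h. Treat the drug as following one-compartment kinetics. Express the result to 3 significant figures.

81.0 mg/h

Equivalent systemic input: infusion rate = F·D/τ.
Rate = 0.82 × 790 / 8 = 80.98 mg/h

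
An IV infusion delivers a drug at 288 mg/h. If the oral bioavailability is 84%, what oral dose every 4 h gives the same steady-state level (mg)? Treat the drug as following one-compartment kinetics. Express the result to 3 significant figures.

To maintain the same Css, the systemic dosing rate must be unchanged: F·D/τ = infusion rate.
D = rate × τ / F = 288 × 4 / 0.84 = 1371 mg

1370 mg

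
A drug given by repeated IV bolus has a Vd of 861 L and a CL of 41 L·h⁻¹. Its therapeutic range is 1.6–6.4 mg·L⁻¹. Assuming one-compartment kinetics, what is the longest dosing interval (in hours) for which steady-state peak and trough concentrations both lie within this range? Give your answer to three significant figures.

29.1 h

k = CL / Vd = 41.00 / 861.0 = 0.04762 h⁻¹
Between IV bolus doses, concentration decays as C = C₀·e^(−kτ), so C_peak/C_trough = e^(kτ).
τ_max = ln(C_peak/C_trough) / k = ln(6.4/1.6) / 0.04762 = 1.386 / 0.04762 = 29.11 h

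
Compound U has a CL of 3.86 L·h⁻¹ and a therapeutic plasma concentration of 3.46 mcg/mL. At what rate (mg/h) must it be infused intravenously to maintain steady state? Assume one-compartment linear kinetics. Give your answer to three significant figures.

Infusion rate = CL · Css = 3.860 L/h × 3.46 mg/L = 13.36 mg/h

13.4 mg/h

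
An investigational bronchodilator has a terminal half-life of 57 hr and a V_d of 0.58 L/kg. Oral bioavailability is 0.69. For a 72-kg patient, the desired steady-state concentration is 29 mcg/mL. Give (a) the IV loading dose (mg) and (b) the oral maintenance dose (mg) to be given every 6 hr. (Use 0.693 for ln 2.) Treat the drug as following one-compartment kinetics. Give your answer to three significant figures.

Vd = 0.58 L/kg × 72 kg = 41.76 L
LD = Vd × C = 41.76 × 29 = 1211 mg
CL = 0.693 × Vd / t½ = 0.693 × 41.76 / 57 = 0.5077 L/h
D = CL × Css × τ / F = 0.5077 × 29 × 6 / 0.69 = 128.0 mg

(a) 1210 mg; (b) 128 mg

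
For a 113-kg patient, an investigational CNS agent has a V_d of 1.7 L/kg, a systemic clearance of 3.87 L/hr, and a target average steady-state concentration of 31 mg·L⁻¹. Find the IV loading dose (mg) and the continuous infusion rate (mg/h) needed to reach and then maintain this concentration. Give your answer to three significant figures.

(a) 5960 mg; (b) 120 mg/h

Total Vd = 1.7 × 113 = 192.1 L
Loading dose = Vd × C = 192.1 × 31 = 5955 mg
Infusion rate = 3.870 L/h × 31 mg/L = 120.0 mg/h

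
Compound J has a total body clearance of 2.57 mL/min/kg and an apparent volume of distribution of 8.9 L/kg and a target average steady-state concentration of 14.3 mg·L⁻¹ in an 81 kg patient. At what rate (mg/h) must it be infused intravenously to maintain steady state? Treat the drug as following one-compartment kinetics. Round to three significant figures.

179 mg/h

CL = 2.57 mL/min/kg × 81 kg = 208.2 mL/min = 208.2 × 60/1000 = 12.49 L/h
Rate = CL × Css = 12.49 × 14.3 = 178.6 mg/h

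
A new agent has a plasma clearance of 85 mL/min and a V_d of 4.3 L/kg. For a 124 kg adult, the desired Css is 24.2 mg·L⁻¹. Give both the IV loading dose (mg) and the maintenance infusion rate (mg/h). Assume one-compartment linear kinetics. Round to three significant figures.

Total Vd = 4.3 × 124 = 533.2 L
Loading dose = Vd × C = 533.2 × 24.2 = 12900 mg
CL = 85 mL/min = 85 × 0.06 = 5.100 L/h
Maintenance infusion rate = CL × Css = 5.100 × 24.2 = 123.4 mg/h

(a) 12900 mg; (b) 123 mg/h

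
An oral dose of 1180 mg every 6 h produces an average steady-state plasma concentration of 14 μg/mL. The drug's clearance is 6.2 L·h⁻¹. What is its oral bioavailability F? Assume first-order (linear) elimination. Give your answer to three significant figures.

0.441

F·D/τ = CL·Css at steady state → F = CL·Css·τ / D.
F = 6.2 × 14 × 6 / 1180 = 0.441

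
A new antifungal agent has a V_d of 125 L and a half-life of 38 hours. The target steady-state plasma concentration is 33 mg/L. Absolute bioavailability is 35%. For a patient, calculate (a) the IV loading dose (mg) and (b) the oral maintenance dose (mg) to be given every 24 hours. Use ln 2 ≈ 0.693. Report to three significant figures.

(a) 4130 mg; (b) 5160 mg

LD = Vd × C = 125.0 × 33 = 4125 mg
CL = 0.693 × Vd / t½ = 0.693 × 125.0 / 38 = 2.280 L/h
D = CL × Css × τ / F = 2.280 × 33 × 24 / 0.35 = 5159 mg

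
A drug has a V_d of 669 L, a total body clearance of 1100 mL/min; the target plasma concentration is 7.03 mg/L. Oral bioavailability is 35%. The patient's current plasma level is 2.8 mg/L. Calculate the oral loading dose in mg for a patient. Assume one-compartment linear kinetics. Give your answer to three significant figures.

Loading dose depends on Vd (not clearance): it fills the distribution volume.
Concentration deficit ΔC = 7.03 − 2.8 = 4.230 mg/L
LD = Vd × ΔC / F = 669.0 × 4.230 / 0.35 = 8085 mg

8090 mg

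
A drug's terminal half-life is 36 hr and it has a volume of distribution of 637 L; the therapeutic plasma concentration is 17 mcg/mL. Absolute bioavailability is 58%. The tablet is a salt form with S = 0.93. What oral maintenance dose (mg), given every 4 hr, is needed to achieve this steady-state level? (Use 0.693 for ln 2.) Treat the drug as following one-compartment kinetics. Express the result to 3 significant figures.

1550 mg

CL = ln 2 · Vd / t½ = 0.693 × 637.0 / 36 = 12.26 L/h
D = CL × Css × τ / F / S = 12.26 × 17 × 4 / 0.58 / 0.93 = 1546 mg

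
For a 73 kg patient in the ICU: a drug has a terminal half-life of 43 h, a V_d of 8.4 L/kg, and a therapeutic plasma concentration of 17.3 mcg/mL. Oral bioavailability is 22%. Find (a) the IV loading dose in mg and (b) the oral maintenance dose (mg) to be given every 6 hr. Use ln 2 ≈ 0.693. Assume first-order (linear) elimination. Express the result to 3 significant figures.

(a) 10600 mg; (b) 4660 mg

Vd = 8.4 L/kg × 73 kg = 613.2 L
LD = Vd × C = 613.2 × 17.3 = 10610 mg
CL = 0.693 × Vd / t½ = 0.693 × 613.2 / 43 = 9.883 L/h
D = CL × Css × τ / F = 9.883 × 17.3 × 6 / 0.22 = 4663 mg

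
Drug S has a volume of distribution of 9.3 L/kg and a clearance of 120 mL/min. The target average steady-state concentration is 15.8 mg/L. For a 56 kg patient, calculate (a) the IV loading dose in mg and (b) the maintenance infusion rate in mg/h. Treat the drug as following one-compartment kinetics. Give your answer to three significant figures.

(a) 8230 mg; (b) 114 mg/h

Total Vd = 9.3 × 56 = 520.8 L
Loading: fill Vd to C_target → 520.8 L × 15.8 mg/L = 8229 mg
CL = 120 mL/min × 60/1000 = 7.200 L/h
Maintenance: replace elimination → rate = CL × Css = 7.200 × 15.8 = 113.8 mg/h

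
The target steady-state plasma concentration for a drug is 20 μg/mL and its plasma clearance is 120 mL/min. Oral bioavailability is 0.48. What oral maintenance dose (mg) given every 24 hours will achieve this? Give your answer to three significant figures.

7200 mg

CL = 120 mL/min × 60/1000 = 7.200 L/h
D = CL × Css × τ / F = 7.200 × 20 × 24 / 0.48 = 7200 mg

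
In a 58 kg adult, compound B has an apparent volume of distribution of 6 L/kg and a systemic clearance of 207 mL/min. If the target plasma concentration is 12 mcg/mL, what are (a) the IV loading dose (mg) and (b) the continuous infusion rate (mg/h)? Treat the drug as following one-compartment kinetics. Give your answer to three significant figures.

(a) 4180 mg; (b) 149 mg/h

Vd(total) = 58 kg × 6 L/kg = 348.0 L
Loading dose = Vd × C = 348.0 × 12 = 4176 mg
CL = 207 mL/min × 60/1000 = 12.42 L/h
Infusion rate = 12.42 L/h × 12 mg/L = 149.0 mg/h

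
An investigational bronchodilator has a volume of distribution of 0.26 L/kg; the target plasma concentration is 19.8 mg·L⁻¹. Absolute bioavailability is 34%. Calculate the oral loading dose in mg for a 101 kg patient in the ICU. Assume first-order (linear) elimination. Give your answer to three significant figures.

Vd(total) = 101 kg × 0.26 L/kg = 26.26 L
LD = Vd × C / F = 26.26 × 19.80 / 0.34 = 1529 mg

1530 mg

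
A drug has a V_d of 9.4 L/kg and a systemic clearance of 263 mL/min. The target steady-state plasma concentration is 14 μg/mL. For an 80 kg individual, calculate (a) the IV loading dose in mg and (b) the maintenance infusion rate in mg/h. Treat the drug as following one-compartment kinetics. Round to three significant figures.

Vd(total) = 80 kg × 9.4 L/kg = 752.0 L
Loading dose = Vd × C = 752.0 × 14 = 10530 mg
Convert clearance: 263 mL/min × 60 min/h ÷ 1000 mL/L = 15.78 L/h
Maintenance: replace elimination → rate = CL × Css = 15.78 × 14 = 220.9 mg/h

(a) 10500 mg; (b) 221 mg/h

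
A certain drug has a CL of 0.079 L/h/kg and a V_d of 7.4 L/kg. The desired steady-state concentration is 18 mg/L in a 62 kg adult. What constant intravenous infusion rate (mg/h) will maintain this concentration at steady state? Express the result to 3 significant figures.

CL = 0.079 L/h/kg × 62 kg = 4.898 L/h
Infusion rate = CL · Css = 4.898 L/h × 18 mg/L = 88.16 mg/h

88.2 mg/h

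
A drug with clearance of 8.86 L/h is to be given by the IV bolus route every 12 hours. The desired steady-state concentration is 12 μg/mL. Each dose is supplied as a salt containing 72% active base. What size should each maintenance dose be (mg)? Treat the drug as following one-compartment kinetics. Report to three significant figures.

1770 mg

D = CL × Css × τ / S = 8.860 × 12 × 12 / 0.72 = 1772 mg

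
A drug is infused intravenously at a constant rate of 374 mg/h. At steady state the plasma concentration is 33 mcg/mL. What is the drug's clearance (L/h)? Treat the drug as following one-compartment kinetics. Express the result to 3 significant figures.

11.3 L/h

At steady state, infusion rate = CL × Css, so CL = rate / Css.
CL = 374 / 33 = 11.33 L/h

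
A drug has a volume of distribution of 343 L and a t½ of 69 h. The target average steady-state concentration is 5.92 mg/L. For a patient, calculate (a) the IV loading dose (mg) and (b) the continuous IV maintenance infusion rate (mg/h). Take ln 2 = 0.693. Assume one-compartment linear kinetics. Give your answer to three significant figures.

(a) 2030 mg; (b) 20.4 mg/h

LD = Vd × C = 343.0 × 5.92 = 2031 mg
CL = 0.693 × Vd / t½ = 0.693 × 343.0 / 69 = 3.445 L/h
Infusion rate = CL × Css = 3.445 × 5.92 = 20.39 mg/h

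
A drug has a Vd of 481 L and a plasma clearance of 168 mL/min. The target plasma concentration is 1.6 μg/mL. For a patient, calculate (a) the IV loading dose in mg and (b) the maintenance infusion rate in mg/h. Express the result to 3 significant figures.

LD = Vd · C_target = 481.0 × 1.6 = 769.6 mg
CL = 168 mL/min = 168 × 0.06 = 10.08 L/h
Maintenance: replace elimination → rate = CL × Css = 10.08 × 1.6 = 16.13 mg/h

(a) 770 mg; (b) 16.1 mg/h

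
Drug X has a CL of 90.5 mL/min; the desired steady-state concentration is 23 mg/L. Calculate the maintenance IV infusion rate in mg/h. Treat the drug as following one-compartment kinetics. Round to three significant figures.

CL = 90.5 mL/min = 90.5 × 0.06 = 5.430 L/h
At steady state, infusion rate equals elimination rate: rate in = CL × Css.
R₀ = 5.430 × 23 = 124.9 mg/h

125 mg/h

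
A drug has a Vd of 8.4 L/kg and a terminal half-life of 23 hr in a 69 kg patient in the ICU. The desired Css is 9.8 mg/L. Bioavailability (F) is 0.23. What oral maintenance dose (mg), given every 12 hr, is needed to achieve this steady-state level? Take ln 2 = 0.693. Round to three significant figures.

Vd(total) = 69 kg × 8.4 L/kg = 579.6 L
CL = ln 2 · Vd / t½ = 0.693 × 579.6 / 23 = 17.46 L/h
D = CL × Css × τ / F = 17.46 × 9.8 × 12 / 0.23 = 8927 mg

8930 mg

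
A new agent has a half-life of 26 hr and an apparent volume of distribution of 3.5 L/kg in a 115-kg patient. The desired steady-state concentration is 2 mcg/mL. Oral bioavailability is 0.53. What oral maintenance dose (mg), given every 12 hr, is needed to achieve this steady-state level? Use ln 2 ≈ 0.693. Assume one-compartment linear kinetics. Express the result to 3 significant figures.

Vd = 3.5 L/kg × 115 kg = 402.5 L
CL = 0.693 × Vd / t½ = 0.693 × 402.5 / 26 = 10.73 L/h
D = CL × Css × τ / F = 10.73 × 2 × 12 / 0.53 = 485.9 mg

486 mg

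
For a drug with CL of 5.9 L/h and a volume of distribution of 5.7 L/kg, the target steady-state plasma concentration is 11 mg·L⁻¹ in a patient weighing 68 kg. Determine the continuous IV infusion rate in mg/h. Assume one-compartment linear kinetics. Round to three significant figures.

R₀ = 5.900 × 11 = 64.90 mg/h

64.9 mg/h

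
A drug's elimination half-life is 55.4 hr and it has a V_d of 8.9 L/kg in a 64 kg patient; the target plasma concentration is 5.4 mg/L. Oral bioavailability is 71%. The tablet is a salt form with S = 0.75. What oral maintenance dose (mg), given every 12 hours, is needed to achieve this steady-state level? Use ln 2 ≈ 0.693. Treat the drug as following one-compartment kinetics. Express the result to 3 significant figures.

867 mg

Total Vd = 8.9 × 64 = 569.6 L
CL = ln 2 · Vd / t½ = 0.693 × 569.6 / 55.4 = 7.125 L/h
D = CL × Css × τ / F / S = 7.125 × 5.4 × 12 / 0.71 / 0.75 = 867.0 mg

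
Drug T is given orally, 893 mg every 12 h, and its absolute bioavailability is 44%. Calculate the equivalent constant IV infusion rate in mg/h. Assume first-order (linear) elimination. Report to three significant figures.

Equivalent systemic input: infusion rate = F·D/τ.
Rate = 0.44 × 893 / 12 = 32.74 mg/h

32.7 mg/h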